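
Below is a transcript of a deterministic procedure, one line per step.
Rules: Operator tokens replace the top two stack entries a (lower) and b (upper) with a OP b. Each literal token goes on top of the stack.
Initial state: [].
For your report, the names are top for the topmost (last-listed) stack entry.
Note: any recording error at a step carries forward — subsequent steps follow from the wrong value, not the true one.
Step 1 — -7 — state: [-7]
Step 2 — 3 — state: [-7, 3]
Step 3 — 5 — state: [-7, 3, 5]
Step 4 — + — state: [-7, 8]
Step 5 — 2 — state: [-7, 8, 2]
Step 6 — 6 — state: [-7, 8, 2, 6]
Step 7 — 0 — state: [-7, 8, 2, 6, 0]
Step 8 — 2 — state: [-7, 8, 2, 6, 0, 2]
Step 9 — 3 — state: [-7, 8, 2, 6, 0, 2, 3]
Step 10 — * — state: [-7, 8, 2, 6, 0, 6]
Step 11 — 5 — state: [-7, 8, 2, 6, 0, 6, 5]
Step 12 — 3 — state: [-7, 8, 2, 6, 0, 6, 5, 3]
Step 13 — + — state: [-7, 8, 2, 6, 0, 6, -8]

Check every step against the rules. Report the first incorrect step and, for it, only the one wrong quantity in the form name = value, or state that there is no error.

step 13, top = 8

1. push -7: top = -7 (same as recorded)
2. push 3: top = 3 (checks out)
3. push 5: top = 5 (no discrepancy)
4. 3 + 5 = 8 (confirmed correct)
5. push 2: top = 2 (same as recorded)
6. push 6: top = 6 (consistent with the transcript)
7. push 0: top = 0 (in agreement)
8. push 2: top = 2 (matches)
9. push 3: top = 3 (no discrepancy)
10. 2 * 3 = 6 (no discrepancy)
11. push 5: top = 5 (verified)
12. push 3: top = 3 (confirmed correct)
13. 5 + 3 = 8 (a discrepancy with the transcript)
Conclusion: step 13 carries the first error; the entry should be top = 8.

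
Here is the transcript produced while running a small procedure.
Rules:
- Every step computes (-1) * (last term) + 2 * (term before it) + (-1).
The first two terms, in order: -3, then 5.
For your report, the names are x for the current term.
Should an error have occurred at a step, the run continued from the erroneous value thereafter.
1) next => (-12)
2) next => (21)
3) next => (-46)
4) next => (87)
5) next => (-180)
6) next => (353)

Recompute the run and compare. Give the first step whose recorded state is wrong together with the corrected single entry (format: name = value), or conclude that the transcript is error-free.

step 1: x = -1*(5) + (2)*(-3) + (-1) = -12 -> verified
step 2: x = -1*(-12) + (2)*(5) + (-1) = 21 -> matches
step 3: x = -1*(21) + (2)*(-12) + (-1) = -46 -> exactly as logged
step 4: x = -1*(-46) + (2)*(21) + (-1) = 87 -> no discrepancy
step 5: x = -1*(87) + (2)*(-46) + (-1) = -180 -> agrees with the transcript
step 6: x = -1*(-180) + (2)*(87) + (-1) = 353 -> exactly as logged
Nothing is out of place; the run is error-free.

no error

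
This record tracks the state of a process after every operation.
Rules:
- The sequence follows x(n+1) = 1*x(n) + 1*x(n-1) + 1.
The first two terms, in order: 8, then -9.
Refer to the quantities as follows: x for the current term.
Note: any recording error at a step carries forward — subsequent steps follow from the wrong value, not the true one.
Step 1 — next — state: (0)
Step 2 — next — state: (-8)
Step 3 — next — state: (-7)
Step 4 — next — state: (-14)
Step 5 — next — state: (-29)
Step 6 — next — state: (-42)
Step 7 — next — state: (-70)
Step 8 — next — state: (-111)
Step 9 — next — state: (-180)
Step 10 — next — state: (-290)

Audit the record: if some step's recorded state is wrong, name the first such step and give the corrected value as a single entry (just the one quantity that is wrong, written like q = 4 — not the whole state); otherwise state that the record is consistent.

step 5, x = -20

Recomputing the run from the initial state:
step 1: x = 0
step 2: x = -8
step 3: x = -7
step 4: x = -14
step 5: x = -20
step 6: x = -33
step 7: x = -52
step 8: x = -84
step 9: x = -135
step 10: x = -218
The first disagreement with the record is at step 5, where the value should be x = -20.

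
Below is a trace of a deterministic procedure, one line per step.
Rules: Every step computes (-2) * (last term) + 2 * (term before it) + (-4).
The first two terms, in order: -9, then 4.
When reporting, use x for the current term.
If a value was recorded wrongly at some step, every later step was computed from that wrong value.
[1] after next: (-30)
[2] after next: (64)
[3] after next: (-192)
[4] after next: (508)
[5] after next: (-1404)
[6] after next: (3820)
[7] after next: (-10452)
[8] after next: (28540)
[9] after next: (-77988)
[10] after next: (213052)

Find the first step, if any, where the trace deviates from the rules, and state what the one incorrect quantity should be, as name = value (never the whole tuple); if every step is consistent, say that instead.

step 1: x = -2*(4) + (2)*(-9) + (-4) = -30 -> confirmed correct
step 2: x = -2*(-30) + (2)*(4) + (-4) = 64 -> confirmed correct
step 3: x = -2*(64) + (2)*(-30) + (-4) = -192 -> exactly as logged
step 4: x = -2*(-192) + (2)*(64) + (-4) = 508 -> no discrepancy
step 5: x = -2*(508) + (2)*(-192) + (-4) = -1404 -> verified
step 6: x = -2*(-1404) + (2)*(508) + (-4) = 3820 -> in agreement
step 7: x = -2*(3820) + (2)*(-1404) + (-4) = -10452 -> verified
step 8: x = -2*(-10452) + (2)*(3820) + (-4) = 28540 -> same as recorded
step 9: x = -2*(28540) + (2)*(-10452) + (-4) = -77988 -> matches
step 10: x = -2*(-77988) + (2)*(28540) + (-4) = 213052 -> matches
All steps check out; nothing to correct.

no error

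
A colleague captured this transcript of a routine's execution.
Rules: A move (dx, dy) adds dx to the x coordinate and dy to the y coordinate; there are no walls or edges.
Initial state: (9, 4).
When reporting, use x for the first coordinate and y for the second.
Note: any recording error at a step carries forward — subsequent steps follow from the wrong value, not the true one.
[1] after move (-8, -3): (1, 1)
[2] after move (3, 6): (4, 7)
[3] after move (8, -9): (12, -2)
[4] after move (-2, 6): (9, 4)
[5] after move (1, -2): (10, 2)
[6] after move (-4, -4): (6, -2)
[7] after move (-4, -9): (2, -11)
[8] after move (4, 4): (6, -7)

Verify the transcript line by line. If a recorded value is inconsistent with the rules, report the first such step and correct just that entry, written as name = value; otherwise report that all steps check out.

1. x = 9 + (-8) = 1, y = 4 + (-3) = 1 (exactly as logged)
2. x = 1 + (3) = 4, y = 1 + (6) = 7 (checks out)
3. x = 4 + (8) = 12, y = 7 + (-9) = -2 (verified)
4. x = 12 + (-2) = 10, y = -2 + (6) = 4 (the entry is off here)
The audit stops at step 4: the recorded entry is wrong and should be x = 10.

step 4, x = 10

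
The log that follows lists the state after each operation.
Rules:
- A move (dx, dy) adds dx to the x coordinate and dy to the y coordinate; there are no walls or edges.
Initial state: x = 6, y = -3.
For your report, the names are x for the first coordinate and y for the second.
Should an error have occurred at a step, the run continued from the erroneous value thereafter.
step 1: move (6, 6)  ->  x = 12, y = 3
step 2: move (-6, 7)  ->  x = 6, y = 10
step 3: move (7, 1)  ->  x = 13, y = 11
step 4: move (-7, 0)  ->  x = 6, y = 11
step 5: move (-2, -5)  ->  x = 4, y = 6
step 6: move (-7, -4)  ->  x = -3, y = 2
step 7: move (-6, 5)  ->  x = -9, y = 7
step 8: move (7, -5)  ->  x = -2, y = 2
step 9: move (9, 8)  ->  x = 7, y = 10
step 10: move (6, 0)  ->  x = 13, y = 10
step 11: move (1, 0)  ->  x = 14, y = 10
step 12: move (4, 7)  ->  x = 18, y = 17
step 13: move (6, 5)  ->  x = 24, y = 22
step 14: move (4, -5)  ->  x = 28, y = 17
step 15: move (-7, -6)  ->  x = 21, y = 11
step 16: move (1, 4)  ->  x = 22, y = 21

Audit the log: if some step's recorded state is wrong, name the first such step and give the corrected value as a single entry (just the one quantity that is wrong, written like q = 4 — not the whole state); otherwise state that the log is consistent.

step 1: x = 6 + (6) = 12, y = -3 + (6) = 3 -> same as recorded
step 2: x = 12 + (-6) = 6, y = 3 + (7) = 10 -> no discrepancy
step 3: x = 6 + (7) = 13, y = 10 + (1) = 11 -> confirmed correct
step 4: x = 13 + (-7) = 6, y = 11 + (0) = 11 -> exactly as logged
step 5: x = 6 + (-2) = 4, y = 11 + (-5) = 6 -> in agreement
step 6: x = 4 + (-7) = -3, y = 6 + (-4) = 2 -> no discrepancy
step 7: x = -3 + (-6) = -9, y = 2 + (5) = 7 -> in agreement
step 8: x = -9 + (7) = -2, y = 7 + (-5) = 2 -> verified
step 9: x = -2 + (9) = 7, y = 2 + (8) = 10 -> verified
step 10: x = 7 + (6) = 13, y = 10 + (0) = 10 -> exactly as logged
step 11: x = 13 + (1) = 14, y = 10 + (0) = 10 -> checks out
step 12: x = 14 + (4) = 18, y = 10 + (7) = 17 -> agrees with the log
step 13: x = 18 + (6) = 24, y = 17 + (5) = 22 -> verified
step 14: x = 24 + (4) = 28, y = 22 + (-5) = 17 -> same as recorded
step 15: x = 28 + (-7) = 21, y = 17 + (-6) = 11 -> consistent with the log
step 16: x = 21 + (1) = 22, y = 11 + (4) = 15 -> this is not what the log shows
That makes step 16 the first incorrect line — y = 15 is what it should show.

step 16, y = 15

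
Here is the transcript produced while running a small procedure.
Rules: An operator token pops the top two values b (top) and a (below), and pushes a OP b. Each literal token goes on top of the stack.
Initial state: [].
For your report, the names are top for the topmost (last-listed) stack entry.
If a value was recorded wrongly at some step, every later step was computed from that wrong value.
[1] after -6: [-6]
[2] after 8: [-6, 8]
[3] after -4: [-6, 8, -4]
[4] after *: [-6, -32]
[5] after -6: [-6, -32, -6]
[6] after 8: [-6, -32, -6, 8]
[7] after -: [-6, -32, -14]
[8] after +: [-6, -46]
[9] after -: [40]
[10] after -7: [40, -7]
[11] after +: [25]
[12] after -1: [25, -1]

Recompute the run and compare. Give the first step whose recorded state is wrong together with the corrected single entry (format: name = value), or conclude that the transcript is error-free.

step 11, top = 33

Step 1: push -6: top = -6 — exactly as logged.
Step 2: push 8: top = 8 — same as recorded.
Step 3: push -4: top = -4 — same as recorded.
Step 4: 8 * -4 = -32 — exactly as logged.
Step 5: push -6: top = -6 — checks out.
Step 6: push 8: top = 8 — no discrepancy.
Step 7: -6 - 8 = -14 — consistent with the transcript.
Step 8: -32 + -14 = -46 — in agreement.
Step 9: -6 - -46 = 40 — in agreement.
Step 10: push -7: top = -7 — in agreement.
Step 11: 40 + -7 = 33 — the transcript disagrees here.
That makes step 11 the first incorrect line — top = 33 is what it should show.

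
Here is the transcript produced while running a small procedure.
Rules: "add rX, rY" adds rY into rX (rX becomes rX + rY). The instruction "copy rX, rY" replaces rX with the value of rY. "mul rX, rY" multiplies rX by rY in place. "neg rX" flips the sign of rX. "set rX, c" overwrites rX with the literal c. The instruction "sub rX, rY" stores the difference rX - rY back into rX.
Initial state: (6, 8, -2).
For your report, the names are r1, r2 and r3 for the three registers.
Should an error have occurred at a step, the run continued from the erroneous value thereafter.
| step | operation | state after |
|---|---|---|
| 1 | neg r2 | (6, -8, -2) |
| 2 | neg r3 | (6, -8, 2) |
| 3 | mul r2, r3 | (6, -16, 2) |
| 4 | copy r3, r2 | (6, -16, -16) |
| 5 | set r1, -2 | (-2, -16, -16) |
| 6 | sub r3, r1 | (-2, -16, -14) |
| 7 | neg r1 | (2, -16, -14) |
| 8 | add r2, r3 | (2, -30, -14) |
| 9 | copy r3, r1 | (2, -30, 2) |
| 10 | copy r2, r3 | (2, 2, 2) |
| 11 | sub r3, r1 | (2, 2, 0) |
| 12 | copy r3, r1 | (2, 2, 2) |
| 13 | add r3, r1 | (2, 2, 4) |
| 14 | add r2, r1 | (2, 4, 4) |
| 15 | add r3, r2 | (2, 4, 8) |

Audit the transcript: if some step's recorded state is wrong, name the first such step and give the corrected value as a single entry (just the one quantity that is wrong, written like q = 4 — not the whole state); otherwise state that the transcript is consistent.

no error

Step 1: r2 = -(8) = -8 — no discrepancy.
Step 2: r3 = -(-2) = 2 — agrees with the transcript.
Step 3: r2 = -8 * 2 = -16 — consistent with the transcript.
Step 4: r3 = -16 — agrees with the transcript.
Step 5: r1 = -2 — no discrepancy.
Step 6: r3 = -16 - -2 = -14 — confirmed correct.
Step 7: r1 = -(-2) = 2 — same as recorded.
Step 8: r2 = -16 + -14 = -30 — verified.
Step 9: r3 = 2 — agrees with the transcript.
Step 10: r2 = 2 — agrees with the transcript.
Step 11: r3 = 2 - 2 = 0 — no discrepancy.
Step 12: r3 = 2 — agrees with the transcript.
Step 13: r3 = 2 + 2 = 4 — no discrepancy.
Step 14: r2 = 2 + 2 = 4 — matches.
Step 15: r3 = 4 + 4 = 8 — agrees with the transcript.
All steps check out; nothing to correct.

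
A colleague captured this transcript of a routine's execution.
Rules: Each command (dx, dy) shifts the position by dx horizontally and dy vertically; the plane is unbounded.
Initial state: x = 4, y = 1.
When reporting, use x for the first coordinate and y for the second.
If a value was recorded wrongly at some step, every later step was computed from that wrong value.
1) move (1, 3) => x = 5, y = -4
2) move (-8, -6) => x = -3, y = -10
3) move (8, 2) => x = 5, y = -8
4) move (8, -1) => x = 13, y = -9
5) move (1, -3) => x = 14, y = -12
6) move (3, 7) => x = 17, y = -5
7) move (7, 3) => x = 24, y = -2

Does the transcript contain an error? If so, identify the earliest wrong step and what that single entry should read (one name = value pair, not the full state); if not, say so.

step 1: x = 4 + (1) = 5, y = 1 + (3) = 4 -> first mismatch against the transcript
First deviation found at step 1; the corrected entry is y = 4.

step 1, y = 4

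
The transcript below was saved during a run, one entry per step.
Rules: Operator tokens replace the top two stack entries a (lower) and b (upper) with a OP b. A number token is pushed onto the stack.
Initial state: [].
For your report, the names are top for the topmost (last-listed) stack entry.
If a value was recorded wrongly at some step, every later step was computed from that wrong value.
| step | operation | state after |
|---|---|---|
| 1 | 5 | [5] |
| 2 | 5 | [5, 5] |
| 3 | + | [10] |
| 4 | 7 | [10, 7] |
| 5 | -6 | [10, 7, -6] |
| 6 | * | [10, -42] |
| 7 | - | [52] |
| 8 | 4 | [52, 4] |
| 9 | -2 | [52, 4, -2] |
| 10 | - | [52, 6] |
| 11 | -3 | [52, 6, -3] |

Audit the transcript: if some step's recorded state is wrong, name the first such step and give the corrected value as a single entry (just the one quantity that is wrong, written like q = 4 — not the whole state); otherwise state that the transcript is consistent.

Recomputing the run from the initial state:
step 1: [5]
step 2: [5, 5]
step 3: [10]
step 4: [10, 7]
step 5: [10, 7, -6]
step 6: [10, -42]
step 7: [52]
step 8: [52, 4]
step 9: [52, 4, -2]
step 10: [52, 6]
step 11: [52, 6, -3]
This matches the transcript at every step.

no error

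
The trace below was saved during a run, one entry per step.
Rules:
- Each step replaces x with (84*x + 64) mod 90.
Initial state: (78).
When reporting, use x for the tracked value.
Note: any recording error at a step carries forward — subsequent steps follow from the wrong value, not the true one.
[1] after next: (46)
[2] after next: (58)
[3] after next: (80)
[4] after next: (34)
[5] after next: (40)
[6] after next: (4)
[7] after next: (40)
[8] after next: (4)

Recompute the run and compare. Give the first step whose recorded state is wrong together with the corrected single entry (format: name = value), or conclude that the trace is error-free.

step 1: x = (84*78 + 64) mod 90 = 46 -> confirmed correct
step 2: x = (84*46 + 64) mod 90 = 58 -> no discrepancy
step 3: x = (84*58 + 64) mod 90 = 76 -> first mismatch against the trace
Step 3 is the first one off; corrected, x = 76.

step 3, x = 76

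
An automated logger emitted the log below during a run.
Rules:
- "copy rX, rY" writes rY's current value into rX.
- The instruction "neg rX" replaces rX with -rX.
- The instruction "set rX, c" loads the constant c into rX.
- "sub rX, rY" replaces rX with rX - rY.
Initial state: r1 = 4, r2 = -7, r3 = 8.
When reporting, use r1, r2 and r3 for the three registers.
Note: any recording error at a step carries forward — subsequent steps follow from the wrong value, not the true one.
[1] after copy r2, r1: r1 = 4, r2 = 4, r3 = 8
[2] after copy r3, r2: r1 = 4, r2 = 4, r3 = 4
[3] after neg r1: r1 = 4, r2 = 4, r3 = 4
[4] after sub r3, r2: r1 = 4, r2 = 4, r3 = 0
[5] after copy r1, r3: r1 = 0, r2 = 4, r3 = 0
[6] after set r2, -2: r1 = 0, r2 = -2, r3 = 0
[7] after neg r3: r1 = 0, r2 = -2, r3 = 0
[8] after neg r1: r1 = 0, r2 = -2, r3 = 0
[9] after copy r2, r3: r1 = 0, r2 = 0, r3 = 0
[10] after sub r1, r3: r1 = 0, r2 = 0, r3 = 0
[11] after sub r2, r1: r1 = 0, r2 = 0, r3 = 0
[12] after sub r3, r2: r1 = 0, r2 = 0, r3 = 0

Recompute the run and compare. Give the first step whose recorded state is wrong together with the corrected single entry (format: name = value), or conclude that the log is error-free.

step 3, r1 = -4

step 1: r2 = 4 -> no discrepancy
step 2: r3 = 4 -> exactly as logged
step 3: r1 = -(4) = -4 -> the log disagrees here
Conclusion: step 3 carries the first error; the entry should be r1 = -4.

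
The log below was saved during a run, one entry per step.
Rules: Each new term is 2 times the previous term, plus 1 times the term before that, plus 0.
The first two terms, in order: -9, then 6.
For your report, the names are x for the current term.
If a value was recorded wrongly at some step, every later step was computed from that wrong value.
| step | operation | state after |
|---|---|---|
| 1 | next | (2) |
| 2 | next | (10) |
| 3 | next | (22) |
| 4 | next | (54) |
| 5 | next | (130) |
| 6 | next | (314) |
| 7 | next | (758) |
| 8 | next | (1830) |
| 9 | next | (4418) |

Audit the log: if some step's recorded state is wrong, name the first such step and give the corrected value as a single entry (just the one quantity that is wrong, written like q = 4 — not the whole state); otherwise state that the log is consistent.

Recomputing the run from the initial state:
step 1: x = 3
step 2: x = 12
step 3: x = 27
step 4: x = 66
step 5: x = 159
step 6: x = 384
step 7: x = 927
step 8: x = 2238
step 9: x = 5403
The first disagreement with the log is at step 1, where the value should be x = 3.

step 1, x = 3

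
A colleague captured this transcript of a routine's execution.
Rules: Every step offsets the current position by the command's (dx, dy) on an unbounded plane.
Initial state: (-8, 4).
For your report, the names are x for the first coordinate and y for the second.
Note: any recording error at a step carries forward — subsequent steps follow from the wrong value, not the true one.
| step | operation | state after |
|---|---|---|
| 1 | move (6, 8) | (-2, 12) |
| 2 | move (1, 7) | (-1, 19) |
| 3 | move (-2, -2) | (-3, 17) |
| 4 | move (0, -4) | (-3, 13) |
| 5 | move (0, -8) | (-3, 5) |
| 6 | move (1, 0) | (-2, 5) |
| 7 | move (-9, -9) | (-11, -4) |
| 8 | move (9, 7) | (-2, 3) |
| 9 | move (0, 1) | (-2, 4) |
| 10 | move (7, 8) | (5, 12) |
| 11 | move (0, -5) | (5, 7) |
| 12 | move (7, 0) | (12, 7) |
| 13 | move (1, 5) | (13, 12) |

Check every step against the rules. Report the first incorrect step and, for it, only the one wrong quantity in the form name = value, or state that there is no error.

Recomputing the run from the initial state:
step 1: x = -2, y = 12
step 2: x = -1, y = 19
step 3: x = -3, y = 17
step 4: x = -3, y = 13
step 5: x = -3, y = 5
step 6: x = -2, y = 5
step 7: x = -11, y = -4
step 8: x = -2, y = 3
step 9: x = -2, y = 4
step 10: x = 5, y = 12
step 11: x = 5, y = 7
step 12: x = 12, y = 7
step 13: x = 13, y = 12
This matches the transcript at every step.

no error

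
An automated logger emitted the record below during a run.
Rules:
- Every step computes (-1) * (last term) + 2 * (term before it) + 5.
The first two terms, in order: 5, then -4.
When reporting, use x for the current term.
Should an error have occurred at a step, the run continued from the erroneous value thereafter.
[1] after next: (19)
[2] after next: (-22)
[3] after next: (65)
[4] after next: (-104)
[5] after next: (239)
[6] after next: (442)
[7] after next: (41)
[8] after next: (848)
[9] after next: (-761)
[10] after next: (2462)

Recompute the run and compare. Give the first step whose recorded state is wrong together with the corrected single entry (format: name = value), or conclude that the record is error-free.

step 6, x = -442

Step 1: x = -1*(-4) + (2)*(5) + (5) = 19 — in agreement.
Step 2: x = -1*(19) + (2)*(-4) + (5) = -22 — in agreement.
Step 3: x = -1*(-22) + (2)*(19) + (5) = 65 — same as recorded.
Step 4: x = -1*(65) + (2)*(-22) + (5) = -104 — confirmed correct.
Step 5: x = -1*(-104) + (2)*(65) + (5) = 239 — consistent with the record.
Step 6: x = -1*(239) + (2)*(-104) + (5) = -442 — first mismatch against the record.
The audit stops at step 6: the recorded entry is wrong and should be x = -442.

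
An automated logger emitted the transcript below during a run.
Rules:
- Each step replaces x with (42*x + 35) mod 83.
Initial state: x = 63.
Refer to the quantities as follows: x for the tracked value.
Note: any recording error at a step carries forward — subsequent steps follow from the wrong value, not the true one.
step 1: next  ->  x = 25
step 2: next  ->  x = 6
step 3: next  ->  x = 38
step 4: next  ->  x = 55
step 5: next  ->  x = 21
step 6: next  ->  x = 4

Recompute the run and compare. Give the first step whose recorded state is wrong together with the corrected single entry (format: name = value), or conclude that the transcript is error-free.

Recomputing the run from the initial state:
step 1: x = 25
step 2: x = 6
step 3: x = 38
step 4: x = 54
step 5: x = 62
step 6: x = 66
The first disagreement with the transcript is at step 4, where the value should be x = 54.

step 4, x = 54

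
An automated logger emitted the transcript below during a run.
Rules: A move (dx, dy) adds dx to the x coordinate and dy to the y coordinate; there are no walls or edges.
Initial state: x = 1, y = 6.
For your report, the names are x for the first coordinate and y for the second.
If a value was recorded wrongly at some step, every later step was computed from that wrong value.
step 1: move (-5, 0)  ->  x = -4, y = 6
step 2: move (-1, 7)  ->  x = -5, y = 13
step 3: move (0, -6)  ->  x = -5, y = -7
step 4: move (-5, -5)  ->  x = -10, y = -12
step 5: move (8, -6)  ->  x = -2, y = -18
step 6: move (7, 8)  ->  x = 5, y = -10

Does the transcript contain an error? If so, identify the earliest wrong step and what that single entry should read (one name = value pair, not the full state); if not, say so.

step 3, y = 7

step 1: x = 1 + (-5) = -4, y = 6 + (0) = 6 -> agrees with the transcript
step 2: x = -4 + (-1) = -5, y = 6 + (7) = 13 -> verified
step 3: x = -5 + (0) = -5, y = 13 + (-6) = 7 -> the transcript has a different value
Step 3 is the first one off; corrected, y = 7.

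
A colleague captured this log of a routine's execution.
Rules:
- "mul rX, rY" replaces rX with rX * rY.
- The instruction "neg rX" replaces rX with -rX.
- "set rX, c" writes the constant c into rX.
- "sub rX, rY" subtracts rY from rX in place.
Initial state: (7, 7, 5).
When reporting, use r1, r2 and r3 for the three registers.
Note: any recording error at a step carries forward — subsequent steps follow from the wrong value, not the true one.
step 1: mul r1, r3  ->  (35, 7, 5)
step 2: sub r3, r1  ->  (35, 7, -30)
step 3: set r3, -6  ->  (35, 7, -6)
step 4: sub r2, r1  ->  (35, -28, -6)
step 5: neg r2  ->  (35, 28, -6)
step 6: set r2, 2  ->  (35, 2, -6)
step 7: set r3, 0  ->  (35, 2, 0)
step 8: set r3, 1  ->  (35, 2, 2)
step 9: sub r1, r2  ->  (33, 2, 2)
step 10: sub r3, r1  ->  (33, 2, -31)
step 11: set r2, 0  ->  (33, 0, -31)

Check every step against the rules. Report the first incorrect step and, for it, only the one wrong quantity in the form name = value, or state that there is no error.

Step 1: r1 = 7 * 5 = 35 — matches.
Step 2: r3 = 5 - 35 = -30 — exactly as logged.
Step 3: r3 = -6 — confirmed correct.
Step 4: r2 = 7 - 35 = -28 — checks out.
Step 5: r2 = -(-28) = 28 — no discrepancy.
Step 6: r2 = 2 — same as recorded.
Step 7: r3 = 0 — exactly as logged.
Step 8: r3 = 1 — the log disagrees here.
The audit stops at step 8: the recorded entry is wrong and should be r3 = 1.

step 8, r3 = 1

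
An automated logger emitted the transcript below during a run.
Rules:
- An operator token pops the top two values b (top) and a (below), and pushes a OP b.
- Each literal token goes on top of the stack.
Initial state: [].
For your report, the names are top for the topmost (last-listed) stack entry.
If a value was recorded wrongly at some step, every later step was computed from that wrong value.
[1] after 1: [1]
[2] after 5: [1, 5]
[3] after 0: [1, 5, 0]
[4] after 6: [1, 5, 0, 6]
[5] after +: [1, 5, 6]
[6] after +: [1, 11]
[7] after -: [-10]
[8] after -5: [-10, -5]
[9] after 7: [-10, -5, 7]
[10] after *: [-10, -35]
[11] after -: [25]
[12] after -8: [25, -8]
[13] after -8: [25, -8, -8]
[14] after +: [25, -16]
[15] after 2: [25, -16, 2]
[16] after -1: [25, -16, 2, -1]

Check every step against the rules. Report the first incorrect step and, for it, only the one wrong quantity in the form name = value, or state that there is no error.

no error

step 1: push 1: top = 1 -> checks out
step 2: push 5: top = 5 -> exactly as logged
step 3: push 0: top = 0 -> in agreement
step 4: push 6: top = 6 -> confirmed correct
step 5: 0 + 6 = 6 -> consistent with the transcript
step 6: 5 + 6 = 11 -> in agreement
step 7: 1 - 11 = -10 -> consistent with the transcript
step 8: push -5: top = -5 -> same as recorded
step 9: push 7: top = 7 -> in agreement
step 10: -5 * 7 = -35 -> in agreement
step 11: -10 - -35 = 25 -> agrees with the transcript
step 12: push -8: top = -8 -> checks out
step 13: push -8: top = -8 -> verified
step 14: -8 + -8 = -16 -> checks out
step 15: push 2: top = 2 -> in agreement
step 16: push -1: top = -1 -> matches
Each recorded entry agrees with the recomputation.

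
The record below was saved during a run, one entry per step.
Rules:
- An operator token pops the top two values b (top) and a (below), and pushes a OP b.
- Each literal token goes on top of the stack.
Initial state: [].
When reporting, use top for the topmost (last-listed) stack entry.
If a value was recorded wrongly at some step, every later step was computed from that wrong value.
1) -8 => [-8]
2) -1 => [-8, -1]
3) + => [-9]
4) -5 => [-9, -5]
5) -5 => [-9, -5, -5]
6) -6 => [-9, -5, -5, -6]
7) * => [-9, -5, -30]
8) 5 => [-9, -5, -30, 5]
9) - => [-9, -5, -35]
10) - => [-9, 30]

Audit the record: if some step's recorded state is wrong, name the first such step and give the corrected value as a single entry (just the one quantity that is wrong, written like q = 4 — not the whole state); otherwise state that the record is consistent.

Recomputing the run from the initial state:
step 1: [-8]
step 2: [-8, -1]
step 3: [-9]
step 4: [-9, -5]
step 5: [-9, -5, -5]
step 6: [-9, -5, -5, -6]
step 7: [-9, -5, 30]
step 8: [-9, -5, 30, 5]
step 9: [-9, -5, 25]
step 10: [-9, -30]
The first disagreement with the record is at step 7, where the value should be top = 30.

step 7, top = 30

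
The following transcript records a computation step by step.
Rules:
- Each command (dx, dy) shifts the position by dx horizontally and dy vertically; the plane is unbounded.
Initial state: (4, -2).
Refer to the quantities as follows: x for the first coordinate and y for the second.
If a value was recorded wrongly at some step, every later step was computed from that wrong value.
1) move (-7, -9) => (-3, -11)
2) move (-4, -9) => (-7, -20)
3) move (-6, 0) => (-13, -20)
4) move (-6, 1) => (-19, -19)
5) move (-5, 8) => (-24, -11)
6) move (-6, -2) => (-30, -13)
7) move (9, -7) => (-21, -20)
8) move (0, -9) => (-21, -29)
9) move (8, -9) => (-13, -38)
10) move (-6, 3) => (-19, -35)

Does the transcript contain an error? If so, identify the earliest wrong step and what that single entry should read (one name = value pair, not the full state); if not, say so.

no error

1. x = 4 + (-7) = -3, y = -2 + (-9) = -11 (no discrepancy)
2. x = -3 + (-4) = -7, y = -11 + (-9) = -20 (confirmed correct)
3. x = -7 + (-6) = -13, y = -20 + (0) = -20 (verified)
4. x = -13 + (-6) = -19, y = -20 + (1) = -19 (in agreement)
5. x = -19 + (-5) = -24, y = -19 + (8) = -11 (verified)
6. x = -24 + (-6) = -30, y = -11 + (-2) = -13 (verified)
7. x = -30 + (9) = -21, y = -13 + (-7) = -20 (checks out)
8. x = -21 + (0) = -21, y = -20 + (-9) = -29 (no discrepancy)
9. x = -21 + (8) = -13, y = -29 + (-9) = -38 (checks out)
10. x = -13 + (-6) = -19, y = -38 + (3) = -35 (consistent with the transcript)
Nothing is out of place; the run is error-free.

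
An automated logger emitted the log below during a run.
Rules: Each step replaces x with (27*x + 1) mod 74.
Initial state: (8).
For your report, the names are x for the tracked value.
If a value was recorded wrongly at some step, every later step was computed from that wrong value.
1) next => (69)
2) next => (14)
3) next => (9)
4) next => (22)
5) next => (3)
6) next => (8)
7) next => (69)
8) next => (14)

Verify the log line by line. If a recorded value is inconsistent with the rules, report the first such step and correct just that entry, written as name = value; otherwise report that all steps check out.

Step 1: x = (27*8 + 1) mod 74 = 69 — same as recorded.
Step 2: x = (27*69 + 1) mod 74 = 14 — agrees with the log.
Step 3: x = (27*14 + 1) mod 74 = 9 — agrees with the log.
Step 4: x = (27*9 + 1) mod 74 = 22 — no discrepancy.
Step 5: x = (27*22 + 1) mod 74 = 3 — consistent with the log.
Step 6: x = (27*3 + 1) mod 74 = 8 — same as recorded.
Step 7: x = (27*8 + 1) mod 74 = 69 — agrees with the log.
Step 8: x = (27*69 + 1) mod 74 = 14 — same as recorded.
Every step is consistent.

no error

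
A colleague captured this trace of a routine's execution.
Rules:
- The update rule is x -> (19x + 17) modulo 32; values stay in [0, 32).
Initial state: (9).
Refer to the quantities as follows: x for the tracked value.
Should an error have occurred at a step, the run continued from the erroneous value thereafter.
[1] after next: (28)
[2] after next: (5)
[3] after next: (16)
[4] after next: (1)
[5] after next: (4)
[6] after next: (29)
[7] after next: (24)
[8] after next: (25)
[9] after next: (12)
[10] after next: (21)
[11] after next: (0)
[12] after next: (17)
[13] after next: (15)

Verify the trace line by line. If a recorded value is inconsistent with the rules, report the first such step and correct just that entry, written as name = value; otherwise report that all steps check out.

step 13, x = 20

Recomputing the run from the initial state:
step 1: x = 28
step 2: x = 5
step 3: x = 16
step 4: x = 1
step 5: x = 4
step 6: x = 29
step 7: x = 24
step 8: x = 25
step 9: x = 12
step 10: x = 21
step 11: x = 0
step 12: x = 17
step 13: x = 20
The first disagreement with the trace is at step 13, where the value should be x = 20.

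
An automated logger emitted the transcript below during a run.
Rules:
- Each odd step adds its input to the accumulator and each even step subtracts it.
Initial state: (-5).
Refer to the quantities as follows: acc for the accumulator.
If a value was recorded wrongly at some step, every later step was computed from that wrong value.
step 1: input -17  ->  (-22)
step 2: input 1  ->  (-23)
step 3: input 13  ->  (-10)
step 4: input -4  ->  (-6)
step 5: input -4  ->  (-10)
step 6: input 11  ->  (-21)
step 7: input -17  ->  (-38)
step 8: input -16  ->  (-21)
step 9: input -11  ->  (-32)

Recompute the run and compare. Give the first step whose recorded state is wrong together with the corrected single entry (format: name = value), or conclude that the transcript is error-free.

Recomputing the run from the initial state:
step 1: acc = -22
step 2: acc = -23
step 3: acc = -10
step 4: acc = -6
step 5: acc = -10
step 6: acc = -21
step 7: acc = -38
step 8: acc = -22
step 9: acc = -33
The first disagreement with the transcript is at step 8, where the value should be acc = -22.

step 8, acc = -22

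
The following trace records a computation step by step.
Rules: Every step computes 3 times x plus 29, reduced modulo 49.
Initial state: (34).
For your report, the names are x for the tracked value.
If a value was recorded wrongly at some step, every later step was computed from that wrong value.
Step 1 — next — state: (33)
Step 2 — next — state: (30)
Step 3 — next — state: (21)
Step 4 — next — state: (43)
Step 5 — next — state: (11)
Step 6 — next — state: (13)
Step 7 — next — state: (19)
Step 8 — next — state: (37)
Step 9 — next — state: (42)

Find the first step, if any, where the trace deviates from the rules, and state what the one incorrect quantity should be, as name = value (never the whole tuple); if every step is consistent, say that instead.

Step 1: x = (3*34 + 29) mod 49 = 33 — exactly as logged.
Step 2: x = (3*33 + 29) mod 49 = 30 — checks out.
Step 3: x = (3*30 + 29) mod 49 = 21 — no discrepancy.
Step 4: x = (3*21 + 29) mod 49 = 43 — in agreement.
Step 5: x = (3*43 + 29) mod 49 = 11 — matches.
Step 6: x = (3*11 + 29) mod 49 = 13 — checks out.
Step 7: x = (3*13 + 29) mod 49 = 19 — no discrepancy.
Step 8: x = (3*19 + 29) mod 49 = 37 — checks out.
Step 9: x = (3*37 + 29) mod 49 = 42 — verified.
Each recorded entry agrees with the recomputation.

no error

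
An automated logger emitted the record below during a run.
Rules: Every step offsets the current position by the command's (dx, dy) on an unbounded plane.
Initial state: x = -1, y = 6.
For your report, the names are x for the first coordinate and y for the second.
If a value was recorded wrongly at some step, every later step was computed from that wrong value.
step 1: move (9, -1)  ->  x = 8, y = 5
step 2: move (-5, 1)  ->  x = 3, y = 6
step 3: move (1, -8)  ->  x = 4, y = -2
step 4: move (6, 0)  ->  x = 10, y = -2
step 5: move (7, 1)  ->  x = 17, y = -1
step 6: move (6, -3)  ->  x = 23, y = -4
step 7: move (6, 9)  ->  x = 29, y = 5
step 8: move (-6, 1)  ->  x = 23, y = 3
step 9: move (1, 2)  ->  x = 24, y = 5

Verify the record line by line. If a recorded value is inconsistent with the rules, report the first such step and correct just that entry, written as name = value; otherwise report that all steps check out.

step 8, y = 6

Recomputing the run from the initial state:
step 1: x = 8, y = 5
step 2: x = 3, y = 6
step 3: x = 4, y = -2
step 4: x = 10, y = -2
step 5: x = 17, y = -1
step 6: x = 23, y = -4
step 7: x = 29, y = 5
step 8: x = 23, y = 6
step 9: x = 24, y = 8
The first disagreement with the record is at step 8, where the value should be y = 6.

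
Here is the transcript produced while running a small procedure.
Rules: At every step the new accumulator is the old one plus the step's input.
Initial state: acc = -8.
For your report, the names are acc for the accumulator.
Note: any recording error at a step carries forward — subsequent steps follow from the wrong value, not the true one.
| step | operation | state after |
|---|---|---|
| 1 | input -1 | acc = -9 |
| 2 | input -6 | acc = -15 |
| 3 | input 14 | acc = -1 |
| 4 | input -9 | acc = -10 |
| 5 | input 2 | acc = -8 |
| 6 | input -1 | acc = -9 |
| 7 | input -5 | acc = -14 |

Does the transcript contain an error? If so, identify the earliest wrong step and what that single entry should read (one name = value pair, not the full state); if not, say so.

Recomputing the run from the initial state:
step 1: acc = -9
step 2: acc = -15
step 3: acc = -1
step 4: acc = -10
step 5: acc = -8
step 6: acc = -9
step 7: acc = -14
This matches the transcript at every step.

no error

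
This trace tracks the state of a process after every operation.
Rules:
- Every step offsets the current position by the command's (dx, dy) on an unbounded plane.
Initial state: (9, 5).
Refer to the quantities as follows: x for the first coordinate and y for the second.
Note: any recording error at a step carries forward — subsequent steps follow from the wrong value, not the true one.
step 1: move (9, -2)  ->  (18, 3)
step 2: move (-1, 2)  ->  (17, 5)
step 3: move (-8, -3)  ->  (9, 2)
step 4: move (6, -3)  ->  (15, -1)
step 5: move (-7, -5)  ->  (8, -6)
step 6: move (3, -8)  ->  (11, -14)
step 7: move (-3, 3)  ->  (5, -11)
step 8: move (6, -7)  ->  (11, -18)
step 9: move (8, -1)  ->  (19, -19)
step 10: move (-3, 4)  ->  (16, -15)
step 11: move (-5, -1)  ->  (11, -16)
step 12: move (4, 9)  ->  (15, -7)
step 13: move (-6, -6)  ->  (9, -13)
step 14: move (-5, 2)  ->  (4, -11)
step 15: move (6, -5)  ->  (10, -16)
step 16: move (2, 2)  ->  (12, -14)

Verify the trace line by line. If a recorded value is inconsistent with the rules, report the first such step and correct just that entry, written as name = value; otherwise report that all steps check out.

step 1: x = 9 + (9) = 18, y = 5 + (-2) = 3 -> matches
step 2: x = 18 + (-1) = 17, y = 3 + (2) = 5 -> exactly as logged
step 3: x = 17 + (-8) = 9, y = 5 + (-3) = 2 -> in agreement
step 4: x = 9 + (6) = 15, y = 2 + (-3) = -1 -> agrees with the trace
step 5: x = 15 + (-7) = 8, y = -1 + (-5) = -6 -> agrees with the trace
step 6: x = 8 + (3) = 11, y = -6 + (-8) = -14 -> verified
step 7: x = 11 + (-3) = 8, y = -14 + (3) = -11 -> not what was recorded
So the first discrepancy is step 7, where the right value is x = 8.

step 7, x = 8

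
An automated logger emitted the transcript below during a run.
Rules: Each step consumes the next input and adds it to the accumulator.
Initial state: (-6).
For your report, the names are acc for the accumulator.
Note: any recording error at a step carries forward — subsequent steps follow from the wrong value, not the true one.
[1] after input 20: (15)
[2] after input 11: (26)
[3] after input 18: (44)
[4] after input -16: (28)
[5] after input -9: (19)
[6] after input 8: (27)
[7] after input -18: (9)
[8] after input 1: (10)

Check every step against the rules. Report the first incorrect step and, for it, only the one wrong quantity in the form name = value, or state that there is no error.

Recomputing the run from the initial state:
step 1: acc = 14
step 2: acc = 25
step 3: acc = 43
step 4: acc = 27
step 5: acc = 18
step 6: acc = 26
step 7: acc = 8
step 8: acc = 9
The first disagreement with the transcript is at step 1, where the value should be acc = 14.

step 1, acc = 14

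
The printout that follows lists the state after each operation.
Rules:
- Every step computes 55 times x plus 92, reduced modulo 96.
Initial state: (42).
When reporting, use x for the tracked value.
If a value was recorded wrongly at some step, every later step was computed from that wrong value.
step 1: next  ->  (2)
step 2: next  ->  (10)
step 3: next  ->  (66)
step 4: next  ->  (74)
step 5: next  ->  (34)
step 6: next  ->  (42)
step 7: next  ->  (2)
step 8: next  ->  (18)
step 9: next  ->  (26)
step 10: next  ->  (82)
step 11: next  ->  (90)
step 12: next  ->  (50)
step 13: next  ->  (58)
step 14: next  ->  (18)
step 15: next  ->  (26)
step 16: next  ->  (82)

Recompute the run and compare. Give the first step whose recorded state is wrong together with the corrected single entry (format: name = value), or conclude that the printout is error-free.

step 8, x = 10

step 1: x = (55*42 + 92) mod 96 = 2 -> consistent with the printout
step 2: x = (55*2 + 92) mod 96 = 10 -> agrees with the printout
step 3: x = (55*10 + 92) mod 96 = 66 -> in agreement
step 4: x = (55*66 + 92) mod 96 = 74 -> confirmed correct
step 5: x = (55*74 + 92) mod 96 = 34 -> verified
step 6: x = (55*34 + 92) mod 96 = 42 -> verified
step 7: x = (55*42 + 92) mod 96 = 2 -> same as recorded
step 8: x = (55*2 + 92) mod 96 = 10 -> a discrepancy with the printout
Step 8 is the first one off; corrected, x = 10.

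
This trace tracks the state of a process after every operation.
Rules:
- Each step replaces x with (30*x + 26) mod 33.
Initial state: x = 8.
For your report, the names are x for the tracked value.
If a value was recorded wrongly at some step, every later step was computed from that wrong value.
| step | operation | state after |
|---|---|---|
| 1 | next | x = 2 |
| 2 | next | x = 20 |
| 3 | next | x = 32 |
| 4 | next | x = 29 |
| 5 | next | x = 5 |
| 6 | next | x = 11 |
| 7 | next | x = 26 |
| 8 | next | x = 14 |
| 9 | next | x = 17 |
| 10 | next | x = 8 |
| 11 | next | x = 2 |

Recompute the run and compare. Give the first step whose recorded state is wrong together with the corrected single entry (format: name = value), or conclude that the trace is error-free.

Step 1: x = (30*8 + 26) mod 33 = 2 — no discrepancy.
Step 2: x = (30*2 + 26) mod 33 = 20 — agrees with the trace.
Step 3: x = (30*20 + 26) mod 33 = 32 — matches.
Step 4: x = (30*32 + 26) mod 33 = 29 — confirmed correct.
Step 5: x = (30*29 + 26) mod 33 = 5 — no discrepancy.
Step 6: x = (30*5 + 26) mod 33 = 11 — no discrepancy.
Step 7: x = (30*11 + 26) mod 33 = 26 — exactly as logged.
Step 8: x = (30*26 + 26) mod 33 = 14 — consistent with the trace.
Step 9: x = (30*14 + 26) mod 33 = 17 — verified.
Step 10: x = (30*17 + 26) mod 33 = 8 — same as recorded.
Step 11: x = (30*8 + 26) mod 33 = 2 — confirmed correct.
All entries verified; no error found.

no error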